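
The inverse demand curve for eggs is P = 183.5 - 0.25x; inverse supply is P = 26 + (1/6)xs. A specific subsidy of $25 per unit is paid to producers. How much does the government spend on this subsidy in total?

Pre-subsidy: 183.5 - 0.25x = 26 + (1/6)x gives x* = 378 and P* = 89.
With the subsidy, sellers receive Ps = Pb + 25 for each unit, where Pb is the price buyers pay.
On the curves, Pb = 183.5 - 0.25x and Ps = 26 + (1/6)x; the wedge Ps − Pb = 25 gives 26 + (1/6)x − (183.5 - 0.25x) = 25, so x' = 438.
Then Pb = 183.5 − 0.25·438 = 74 and Ps = 26 + (1/6)·438 = 99.
Government outlay = subsidy × quantity = 25 × 438 = 10950.

Government cost = $10950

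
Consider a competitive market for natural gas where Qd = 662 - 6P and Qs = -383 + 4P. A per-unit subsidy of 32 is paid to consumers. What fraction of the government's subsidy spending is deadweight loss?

Pre-subsidy: 662 - 6P = -383 + 4P gives P* = 104.5, Q* = 35.
With the rebate, buyers effectively pay Pb = Ps − 32, where Ps is the price sellers receive.
Demand in terms of Ps becomes Qd = 662 − 6(Ps − 32) = 854 - 6Ps. Setting this equal to supply: 854 - 6Ps = -383 + 4Ps, so Ps = 123.7.
Buyers pay Pb = 123.7 − 32 = 91.7; Q' = -383 + 4·123.7 = 111.8.
ΔCS = ½(35 + 111.8)(104.5 − 91.7) = 939.52; ΔPS = ½(35 + 111.8)(123.7 − 104.5) = 1409.28.
Government spending = 32 × 111.8 = 3577.6.
DWL = ½ × 32 × (111.8 − 35) = 1228.8; fraction = 1228.8 / 3577.6 = 192/559.

DWL / government spending = 192/559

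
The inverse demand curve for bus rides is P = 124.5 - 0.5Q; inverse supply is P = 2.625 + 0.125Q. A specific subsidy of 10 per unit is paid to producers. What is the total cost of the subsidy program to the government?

Government cost = 2110

Pre-subsidy: 124.5 - 0.5Q = 2.625 + 0.125Q gives Q* = 195 and P* = 27.
With the subsidy, sellers receive Ps = Pb + 10 for each unit, where Pb is the price buyers pay.
On the curves, Pb = 124.5 - 0.5Q and Ps = 2.625 + 0.125Q; the wedge Ps − Pb = 10 gives 2.625 + 0.125Q − (124.5 - 0.5Q) = 10, so Q' = 211.
Then Pb = 124.5 − 0.5·211 = 19 and Ps = 2.625 + 0.125·211 = 29.
Government outlay = subsidy × quantity = 10 × 211 = 2110.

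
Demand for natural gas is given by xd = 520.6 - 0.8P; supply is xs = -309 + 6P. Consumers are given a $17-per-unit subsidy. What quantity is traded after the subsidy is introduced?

Pre-subsidy: 520.6 - 0.8P = -309 + 6P gives P* = 122, x* = 423.
With the rebate, buyers effectively pay Pb = Ps − 17, where Ps is the price sellers receive.
Demand in terms of Ps becomes xd = 520.6 − 0.8(Ps − 17) = 534.2 - 0.8Ps. Setting this equal to supply: 534.2 - 0.8Ps = -309 + 6Ps, so Ps = 124.
Buyers pay Pb = 124 − 17 = 107; x' = -309 + 6·124 = 435.

x' = 435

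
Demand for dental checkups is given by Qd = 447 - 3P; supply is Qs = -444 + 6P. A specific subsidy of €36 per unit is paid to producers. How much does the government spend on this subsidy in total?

Government cost = €7992

Pre-subsidy: 447 - 3P = -444 + 6P gives P* = 99, Q* = 150.
With the subsidy, sellers receive Ps = Pb + 36 for each unit, where Pb is the price buyers pay.
Supply in terms of Pb becomes Qs = -444 + 6(Pb + 36) = -228 + 6Pb. Setting this equal to demand: 447 - 3Pb = -228 + 6Pb, so Pb = 75.
Sellers receive Ps = 75 + 36 = 111; Q' = 447 − 3·75 = 222.
Government outlay = subsidy × quantity = 36 × 222 = 7992.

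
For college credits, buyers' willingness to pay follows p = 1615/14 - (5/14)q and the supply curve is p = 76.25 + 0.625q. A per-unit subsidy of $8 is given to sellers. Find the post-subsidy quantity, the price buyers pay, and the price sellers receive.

q' = 2638/55; buyers pay 2161/22; sellers receive 2337/22

Pre-subsidy: 1615/14 - (5/14)q = 76.25 + 0.625q gives q* = 438/11 and p* = 2225/22.
With the subsidy, sellers receive ps = pb + 8 for each unit, where pb is the price buyers pay.
On the curves, pb = 1615/14 - (5/14)q and ps = 76.25 + 0.625q; the wedge ps − pb = 8 gives 76.25 + 0.625q − (1615/14 - (5/14)q) = 8, so q' = 2638/55.
Then pb = 1615/14 − (5/14)·(2638/55) = 2161/22 and ps = 76.25 + 0.625·(2638/55) = 2337/22.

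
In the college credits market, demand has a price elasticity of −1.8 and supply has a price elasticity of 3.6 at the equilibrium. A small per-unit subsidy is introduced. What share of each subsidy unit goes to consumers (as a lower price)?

Consumer share = 2/3

For a small subsidy around the equilibrium, the benefit split depends on the relative slopes, which at a point are proportional to the elasticities.
Buyer share = εs/(εs + |εd|) = 3.6/(3.6 + 1.8) = 2/3; seller share = |εd|/(εs + |εd|) = 1/3.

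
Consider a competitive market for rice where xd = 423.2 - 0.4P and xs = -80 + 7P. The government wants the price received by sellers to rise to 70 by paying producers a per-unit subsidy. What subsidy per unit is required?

Required subsidy s = 37 per unit

At a seller price of 70, quantity supplied is -80 + 7·70 = 410.
Buyers absorb 410 only when they pay Pb with 423.2 − 0.4·Pb = 410, i.e. Pb = 33.
s = Ps − Pb = 70 − 33 = 37.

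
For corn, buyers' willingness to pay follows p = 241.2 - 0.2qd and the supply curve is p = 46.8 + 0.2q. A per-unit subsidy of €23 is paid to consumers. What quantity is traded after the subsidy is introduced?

Pre-subsidy: 241.2 - 0.2q = 46.8 + 0.2q gives q* = 486 and p* = 144.
With the rebate, buyers effectively pay pb = ps − 23, where ps is the price sellers receive.
On the curves, pb = 241.2 - 0.2q and ps = 46.8 + 0.2q; the wedge ps − pb = 23 gives 46.8 + 0.2q − (241.2 - 0.2q) = 23, so q' = 543.5.
Then pb = 241.2 − 0.2·543.5 = 132.5 and ps = 46.8 + 0.2·543.5 = 155.5.

q' = 543.5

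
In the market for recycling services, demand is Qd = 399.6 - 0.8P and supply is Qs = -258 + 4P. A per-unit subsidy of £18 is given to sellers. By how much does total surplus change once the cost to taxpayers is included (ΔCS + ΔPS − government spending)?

Net change in total surplus = -£108

Pre-subsidy: 399.6 - 0.8P = -258 + 4P gives P* = 137, Q* = 290.
With the subsidy, sellers receive Ps = Pb + 18 for each unit, where Pb is the price buyers pay.
Supply in terms of Pb becomes Qs = -258 + 4(Pb + 18) = -186 + 4Pb. Setting this equal to demand: 399.6 - 0.8Pb = -186 + 4Pb, so Pb = 122.
Sellers receive Ps = 122 + 18 = 140; Q' = 399.6 − 0.8·122 = 302.
ΔCS = ½(290 + 302)(137 − 122) = 4440; ΔPS = ½(290 + 302)(140 − 137) = 888.
Government spending = 18 × 302 = 5436.
Net change = 4440 + 888 − 5436 = -108. The loss equals the DWL triangle ½·18·12.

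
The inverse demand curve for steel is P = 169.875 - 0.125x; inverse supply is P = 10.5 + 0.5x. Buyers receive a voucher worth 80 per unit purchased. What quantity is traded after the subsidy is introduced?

x' = 383

Pre-subsidy: 169.875 - 0.125x = 10.5 + 0.5x gives x* = 255 and P* = 138.
With the rebate, buyers effectively pay Pb = Ps − 80, where Ps is the price sellers receive.
On the curves, Pb = 169.875 - 0.125x and Ps = 10.5 + 0.5x; the wedge Ps − Pb = 80 gives 10.5 + 0.5x − (169.875 - 0.125x) = 80, so x' = 383.
Then Pb = 169.875 − 0.125·383 = 122 and Ps = 10.5 + 0.5·383 = 202.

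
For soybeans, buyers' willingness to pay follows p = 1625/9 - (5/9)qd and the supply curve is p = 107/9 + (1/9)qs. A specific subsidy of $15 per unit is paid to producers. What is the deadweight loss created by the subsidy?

Deadweight loss = $168.75

Pre-subsidy: 1625/9 - (5/9)q = 107/9 + (1/9)q gives q* = 253 and p* = 40.
With the subsidy, sellers receive ps = pb + 15 for each unit, where pb is the price buyers pay.
On the curves, pb = 1625/9 - (5/9)q and ps = 107/9 + (1/9)q; the wedge ps − pb = 15 gives 107/9 + (1/9)q − (1625/9 - (5/9)q) = 15, so q' = 275.5.
Then pb = 1625/9 − (5/9)·275.5 = 27.5 and ps = 107/9 + (1/9)·275.5 = 42.5.
The subsidy expands output by 275.5 − 253 = 22.5 past the efficient level; on those units the gap between marginal cost and willingness to pay runs from 0 up to 15.
DWL = ½ × 15 × 22.5 = 168.75.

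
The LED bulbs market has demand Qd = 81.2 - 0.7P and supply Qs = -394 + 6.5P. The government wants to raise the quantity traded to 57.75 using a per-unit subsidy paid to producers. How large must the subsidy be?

At Q = 57.75, invert demand for the buyer price: Pb = (81.2 − 57.75)/0.7 = 33.5; invert supply for the seller price: Ps = (57.75 − (-394))/6.5 = 69.5.
The subsidy must fill the gap: s = Ps − Pb = 69.5 − 33.5 = 36.

Required subsidy s = 36 per unit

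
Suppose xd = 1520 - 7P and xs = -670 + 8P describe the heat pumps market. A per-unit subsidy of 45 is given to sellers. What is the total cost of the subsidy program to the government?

Government cost = 29970

Pre-subsidy: 1520 - 7P = -670 + 8P gives P* = 146, x* = 498.
With the subsidy, sellers receive Ps = Pb + 45 for each unit, where Pb is the price buyers pay.
Supply in terms of Pb becomes xs = -670 + 8(Pb + 45) = -310 + 8Pb. Setting this equal to demand: 1520 - 7Pb = -310 + 8Pb, so Pb = 122.
Sellers receive Ps = 122 + 45 = 167; x' = 1520 − 7·122 = 666.
Government outlay = subsidy × quantity = 45 × 666 = 29970.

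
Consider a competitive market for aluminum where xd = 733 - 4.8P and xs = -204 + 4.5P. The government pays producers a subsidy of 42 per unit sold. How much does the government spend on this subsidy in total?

Government cost = 451710/31

Pre-subsidy: 733 - 4.8P = -204 + 4.5P gives P* = 9370/93, x* = 7731/31.
With the subsidy, sellers receive Ps = Pb + 42 for each unit, where Pb is the price buyers pay.
Supply in terms of Pb becomes xs = -204 + 4.5(Pb + 42) = -15 + 4.5Pb. Setting this equal to demand: 733 - 4.8Pb = -15 + 4.5Pb, so Pb = 7480/93.
Sellers receive Ps = 7480/93 + 42 = 11386/93; x' = 733 − 4.8·(7480/93) = 10755/31.
Government outlay = subsidy × quantity = 42 × 10755/31 = 451710/31.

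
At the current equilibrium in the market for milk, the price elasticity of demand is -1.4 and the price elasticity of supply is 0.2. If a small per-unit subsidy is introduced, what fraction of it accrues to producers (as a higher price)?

Producer share = 0.875

For a small subsidy around the equilibrium, the benefit split depends on the relative slopes, which at a point are proportional to the elasticities.
Buyer share = εs/(εs + |εd|) = 0.2/(0.2 + 1.4) = 0.125; seller share = |εd|/(εs + |εd|) = 0.875.
So producers capture 0.875 of the subsidy.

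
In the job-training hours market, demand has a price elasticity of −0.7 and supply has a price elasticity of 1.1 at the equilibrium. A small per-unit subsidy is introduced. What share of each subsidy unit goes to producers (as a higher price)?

For a small subsidy around the equilibrium, the benefit split depends on the relative slopes, which at a point are proportional to the elasticities.
Buyer share = εs/(εs + |εd|) = 1.1/(1.1 + 0.7) = 11/18; seller share = |εd|/(εs + |εd|) = 7/18.
So producers capture 7/18 of the subsidy.

Producer share = 7/18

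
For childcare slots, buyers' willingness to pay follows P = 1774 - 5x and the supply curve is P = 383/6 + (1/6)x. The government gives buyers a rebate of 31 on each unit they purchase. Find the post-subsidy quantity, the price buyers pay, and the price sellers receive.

x' = 337; buyers pay 89; sellers receive 120

Pre-subsidy: 1774 - 5x = 383/6 + (1/6)x gives x* = 331 and P* = 119.
With the rebate, buyers effectively pay Pb = Ps − 31, where Ps is the price sellers receive.
On the curves, Pb = 1774 - 5x and Ps = 383/6 + (1/6)x; the wedge Ps − Pb = 31 gives 383/6 + (1/6)x − (1774 - 5x) = 31, so x' = 337.
Then Pb = 1774 − 5·337 = 89 and Ps = 383/6 + (1/6)·337 = 120.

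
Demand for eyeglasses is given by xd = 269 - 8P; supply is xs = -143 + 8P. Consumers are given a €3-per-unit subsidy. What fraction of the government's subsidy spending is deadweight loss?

DWL / government spending = 0.08

Pre-subsidy: 269 - 8P = -143 + 8P gives P* = 25.75, x* = 63.
With the rebate, buyers effectively pay Pb = Ps − 3, where Ps is the price sellers receive.
Demand in terms of Ps becomes xd = 269 − 8(Ps − 3) = 293 - 8Ps. Setting this equal to supply: 293 - 8Ps = -143 + 8Ps, so Ps = 27.25.
Buyers pay Pb = 27.25 − 3 = 24.25; x' = -143 + 8·27.25 = 75.
ΔCS = ½(63 + 75)(25.75 − 24.25) = 103.5; ΔPS = ½(63 + 75)(27.25 − 25.75) = 103.5.
Government spending = 3 × 75 = 225.
DWL = ½ × 3 × (75 − 63) = 18; fraction = 18 / 225 = 0.08.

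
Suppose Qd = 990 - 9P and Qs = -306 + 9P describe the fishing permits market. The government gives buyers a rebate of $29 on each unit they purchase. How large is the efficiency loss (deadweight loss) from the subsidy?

Pre-subsidy: 990 - 9P = -306 + 9P gives P* = 72, Q* = 342.
With the rebate, buyers effectively pay Pb = Ps − 29, where Ps is the price sellers receive.
Demand in terms of Ps becomes Qd = 990 − 9(Ps − 29) = 1251 - 9Ps. Setting this equal to supply: 1251 - 9Ps = -306 + 9Ps, so Ps = 86.5.
Buyers pay Pb = 86.5 − 29 = 57.5; Q' = -306 + 9·86.5 = 472.5.
The subsidy expands output by 472.5 − 342 = 130.5 past the efficient level; on those units the gap between marginal cost and willingness to pay runs from 0 up to 29.
DWL = ½ × 29 × 130.5 = 1892.25.

Deadweight loss = $1892.25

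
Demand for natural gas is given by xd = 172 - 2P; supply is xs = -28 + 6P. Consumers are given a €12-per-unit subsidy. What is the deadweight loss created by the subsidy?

Pre-subsidy: 172 - 2P = -28 + 6P gives P* = 25, x* = 122.
With the rebate, buyers effectively pay Pb = Ps − 12, where Ps is the price sellers receive.
Demand in terms of Ps becomes xd = 172 − 2(Ps − 12) = 196 - 2Ps. Setting this equal to supply: 196 - 2Ps = -28 + 6Ps, so Ps = 28.
Buyers pay Pb = 28 − 12 = 16; x' = -28 + 6·28 = 140.
The subsidy expands output by 140 − 122 = 18 past the efficient level; on those units the gap between marginal cost and willingness to pay runs from 0 up to 12.
DWL = ½ × 12 × 18 = 108.

Deadweight loss = €108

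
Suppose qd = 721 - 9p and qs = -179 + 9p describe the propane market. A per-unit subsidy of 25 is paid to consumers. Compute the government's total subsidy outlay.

Government cost = 9587.5

Pre-subsidy: 721 - 9p = -179 + 9p gives p* = 50, q* = 271.
With the rebate, buyers effectively pay pb = ps − 25, where ps is the price sellers receive.
Demand in terms of ps becomes qd = 721 − 9(ps − 25) = 946 - 9ps. Setting this equal to supply: 946 - 9ps = -179 + 9ps, so ps = 62.5.
Buyers pay pb = 62.5 − 25 = 37.5; q' = -179 + 9·62.5 = 383.5.
Government outlay = subsidy × quantity = 25 × 383.5 = 9587.5.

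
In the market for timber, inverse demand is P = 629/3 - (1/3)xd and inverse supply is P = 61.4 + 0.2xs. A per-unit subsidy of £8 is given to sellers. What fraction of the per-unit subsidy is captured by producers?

Producer share = 0.375

Pre-subsidy: 629/3 - (1/3)x = 61.4 + 0.2x gives x* = 278 and P* = 117.
With the subsidy, sellers receive Ps = Pb + 8 for each unit, where Pb is the price buyers pay.
On the curves, Pb = 629/3 - (1/3)x and Ps = 61.4 + 0.2x; the wedge Ps − Pb = 8 gives 61.4 + 0.2x − (629/3 - (1/3)x) = 8, so x' = 293.
Then Pb = 629/3 − (1/3)·293 = 112 and Ps = 61.4 + 0.2·293 = 120.
Buyers' price falls by P* − Pb = 117 − 112 = 5; sellers' price rises by Ps − P* = 120 − 117 = 3.
So producers capture 3/8 = 0.375 of each unit of subsidy.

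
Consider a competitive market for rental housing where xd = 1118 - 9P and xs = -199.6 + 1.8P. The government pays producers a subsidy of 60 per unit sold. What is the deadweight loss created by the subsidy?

Deadweight loss = 2700

Pre-subsidy: 1118 - 9P = -199.6 + 1.8P gives P* = 122, x* = 20.
With the subsidy, sellers receive Ps = Pb + 60 for each unit, where Pb is the price buyers pay.
Supply in terms of Pb becomes xs = -199.6 + 1.8(Pb + 60) = -91.6 + 1.8Pb. Setting this equal to demand: 1118 - 9Pb = -91.6 + 1.8Pb, so Pb = 112.
Sellers receive Ps = 112 + 60 = 172; x' = 1118 − 9·112 = 110.
The subsidy expands output by 110 − 20 = 90 past the efficient level; on those units the gap between marginal cost and willingness to pay runs from 0 up to 60.
DWL = ½ × 60 × 90 = 2700.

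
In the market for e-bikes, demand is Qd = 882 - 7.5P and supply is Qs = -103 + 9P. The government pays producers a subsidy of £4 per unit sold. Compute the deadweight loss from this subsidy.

Pre-subsidy: 882 - 7.5P = -103 + 9P gives P* = 1970/33, Q* = 4777/11.
With the subsidy, sellers receive Ps = Pb + 4 for each unit, where Pb is the price buyers pay.
Supply in terms of Pb becomes Qs = -103 + 9(Pb + 4) = -67 + 9Pb. Setting this equal to demand: 882 - 7.5Pb = -67 + 9Pb, so Pb = 1898/33.
Sellers receive Ps = 1898/33 + 4 = 2030/33; Q' = 882 − 7.5·(1898/33) = 4957/11.
The subsidy expands output by 4957/11 − 4777/11 = 180/11 past the efficient level; on those units the gap between marginal cost and willingness to pay runs from 0 up to 4.
DWL = ½ × 4 × 180/11 = 360/11.

Deadweight loss = 360/11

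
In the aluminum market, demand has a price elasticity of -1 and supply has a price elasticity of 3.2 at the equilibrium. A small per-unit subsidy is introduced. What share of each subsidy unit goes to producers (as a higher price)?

For a small subsidy around the equilibrium, the benefit split depends on the relative slopes, which at a point are proportional to the elasticities.
Buyer share = εs/(εs + |εd|) = 3.2/(3.2 + 1) = 16/21; seller share = |εd|/(εs + |εd|) = 5/21.
So producers capture 5/21 of the subsidy.

Producer share = 5/21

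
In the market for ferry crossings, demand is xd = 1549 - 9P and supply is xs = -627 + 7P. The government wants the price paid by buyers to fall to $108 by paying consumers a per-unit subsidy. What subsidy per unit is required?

At a buyer price of 108, quantity demanded is 1549 − 9·108 = 577.
Sellers supply 577 only when they receive Ps with -627 + 7·Ps = 577, i.e. Ps = 172.
s = Ps − Pb = 172 − 108 = 64.

Required subsidy s = $64 per unit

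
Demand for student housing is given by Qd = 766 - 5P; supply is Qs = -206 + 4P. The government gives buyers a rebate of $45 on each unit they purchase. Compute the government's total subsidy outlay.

Pre-subsidy: 766 - 5P = -206 + 4P gives P* = 108, Q* = 226.
With the rebate, buyers effectively pay Pb = Ps − 45, where Ps is the price sellers receive.
Demand in terms of Ps becomes Qd = 766 − 5(Ps − 45) = 991 - 5Ps. Setting this equal to supply: 991 - 5Ps = -206 + 4Ps, so Ps = 133.
Buyers pay Pb = 133 − 45 = 88; Q' = -206 + 4·133 = 326.
Government outlay = subsidy × quantity = 45 × 326 = 14670.

Government cost = $14670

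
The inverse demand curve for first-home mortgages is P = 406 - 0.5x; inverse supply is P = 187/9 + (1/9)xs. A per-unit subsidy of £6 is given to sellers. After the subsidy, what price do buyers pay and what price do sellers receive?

Buyers pay 945/11; sellers receive 1011/11

Pre-subsidy: 406 - 0.5x = 187/9 + (1/9)x gives x* = 6934/11 and P* = 999/11.
With the subsidy, sellers receive Ps = Pb + 6 for each unit, where Pb is the price buyers pay.
On the curves, Pb = 406 - 0.5x and Ps = 187/9 + (1/9)x; the wedge Ps − Pb = 6 gives 187/9 + (1/9)x − (406 - 0.5x) = 6, so x' = 7042/11.
Then Pb = 406 − 0.5·(7042/11) = 945/11 and Ps = 187/9 + (1/9)·(7042/11) = 1011/11.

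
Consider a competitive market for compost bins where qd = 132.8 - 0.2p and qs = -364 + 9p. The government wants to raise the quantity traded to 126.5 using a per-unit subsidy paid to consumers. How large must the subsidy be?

At q = 126.5, invert demand for the buyer price: pb = (132.8 − 126.5)/0.2 = 31.5; invert supply for the seller price: ps = (126.5 − (-364))/9 = 54.5.
The subsidy must fill the gap: s = ps − pb = 54.5 − 31.5 = 23.

Required subsidy s = 23 per unit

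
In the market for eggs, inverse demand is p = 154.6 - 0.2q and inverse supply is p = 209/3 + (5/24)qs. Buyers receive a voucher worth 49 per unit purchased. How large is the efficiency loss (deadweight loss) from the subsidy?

Deadweight loss = 2940

Pre-subsidy: 154.6 - 0.2q = 209/3 + (5/24)q gives q* = 208 and p* = 113.
With the rebate, buyers effectively pay pb = ps − 49, where ps is the price sellers receive.
On the curves, pb = 154.6 - 0.2q and ps = 209/3 + (5/24)q; the wedge ps − pb = 49 gives 209/3 + (5/24)q − (154.6 - 0.2q) = 49, so q' = 328.
Then pb = 154.6 − 0.2·328 = 89 and ps = 209/3 + (5/24)·328 = 138.
The subsidy expands output by 328 − 208 = 120 past the efficient level; on those units the gap between marginal cost and willingness to pay runs from 0 up to 49.
DWL = ½ × 49 × 120 = 2940.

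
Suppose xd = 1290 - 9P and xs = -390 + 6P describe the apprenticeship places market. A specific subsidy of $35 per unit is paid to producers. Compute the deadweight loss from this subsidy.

Pre-subsidy: 1290 - 9P = -390 + 6P gives P* = 112, x* = 282.
With the subsidy, sellers receive Ps = Pb + 35 for each unit, where Pb is the price buyers pay.
Supply in terms of Pb becomes xs = -390 + 6(Pb + 35) = -180 + 6Pb. Setting this equal to demand: 1290 - 9Pb = -180 + 6Pb, so Pb = 98.
Sellers receive Ps = 98 + 35 = 133; x' = 1290 − 9·98 = 408.
The subsidy expands output by 408 − 282 = 126 past the efficient level; on those units the gap between marginal cost and willingness to pay runs from 0 up to 35.
DWL = ½ × 35 × 126 = 2205.

Deadweight loss = $2205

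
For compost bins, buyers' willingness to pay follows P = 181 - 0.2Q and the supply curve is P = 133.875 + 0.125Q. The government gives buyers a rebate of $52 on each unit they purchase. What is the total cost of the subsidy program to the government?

Pre-subsidy: 181 - 0.2Q = 133.875 + 0.125Q gives Q* = 145 and P* = 152.
With the rebate, buyers effectively pay Pb = Ps − 52, where Ps is the price sellers receive.
On the curves, Pb = 181 - 0.2Q and Ps = 133.875 + 0.125Q; the wedge Ps − Pb = 52 gives 133.875 + 0.125Q − (181 - 0.2Q) = 52, so Q' = 305.
Then Pb = 181 − 0.2·305 = 120 and Ps = 133.875 + 0.125·305 = 172.
Government outlay = subsidy × quantity = 52 × 305 = 15860.

Government cost = $15860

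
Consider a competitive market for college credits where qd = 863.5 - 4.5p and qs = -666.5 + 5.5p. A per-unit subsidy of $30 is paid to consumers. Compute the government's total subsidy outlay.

Government cost = $7477.5

Pre-subsidy: 863.5 - 4.5p = -666.5 + 5.5p gives p* = 153, q* = 175.
With the rebate, buyers effectively pay pb = ps − 30, where ps is the price sellers receive.
Demand in terms of ps becomes qd = 863.5 − 4.5(ps − 30) = 998.5 - 4.5ps. Setting this equal to supply: 998.5 - 4.5ps = -666.5 + 5.5ps, so ps = 166.5.
Buyers pay pb = 166.5 − 30 = 136.5; q' = -666.5 + 5.5·166.5 = 249.25.
Government outlay = subsidy × quantity = 30 × 249.25 = 7477.5.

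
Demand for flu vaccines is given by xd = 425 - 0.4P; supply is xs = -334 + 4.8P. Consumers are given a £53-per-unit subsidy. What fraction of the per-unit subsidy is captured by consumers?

Pre-subsidy: 425 - 0.4P = -334 + 4.8P gives P* = 3795/26, x* = 4766/13.
With the rebate, buyers effectively pay Pb = Ps − 53, where Ps is the price sellers receive.
Demand in terms of Ps becomes xd = 425 − 0.4(Ps − 53) = 446.2 - 0.4Ps. Setting this equal to supply: 446.2 - 0.4Ps = -334 + 4.8Ps, so Ps = 3901/26.
Buyers pay Pb = 3901/26 − 53 = 2523/26; x' = -334 + 4.8·(3901/26) = 25102/65.
Buyers' price falls by P* − Pb = 3795/26 − 2523/26 = 636/13; sellers' price rises by Ps − P* = 3901/26 − 3795/26 = 53/13.
So consumers capture (636/13)/53 = 12/13 of each unit of subsidy.

Consumer share = 12/13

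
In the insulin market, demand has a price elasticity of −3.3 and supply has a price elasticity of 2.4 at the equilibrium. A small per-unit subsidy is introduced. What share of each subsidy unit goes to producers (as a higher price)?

Producer share = 11/19

For a small subsidy around the equilibrium, the benefit split depends on the relative slopes, which at a point are proportional to the elasticities.
Buyer share = εs/(εs + |εd|) = 2.4/(2.4 + 3.3) = 8/19; seller share = |εd|/(εs + |εd|) = 11/19.
So producers capture 11/19 of the subsidy.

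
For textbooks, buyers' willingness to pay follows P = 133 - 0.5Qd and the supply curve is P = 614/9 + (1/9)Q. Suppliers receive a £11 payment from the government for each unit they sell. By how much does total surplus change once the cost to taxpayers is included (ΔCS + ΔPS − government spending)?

Net change in total surplus = -£99

Pre-subsidy: 133 - 0.5Q = 614/9 + (1/9)Q gives Q* = 106 and P* = 80.
With the subsidy, sellers receive Ps = Pb + 11 for each unit, where Pb is the price buyers pay.
On the curves, Pb = 133 - 0.5Q and Ps = 614/9 + (1/9)Q; the wedge Ps − Pb = 11 gives 614/9 + (1/9)Q − (133 - 0.5Q) = 11, so Q' = 124.
Then Pb = 133 − 0.5·124 = 71 and Ps = 614/9 + (1/9)·124 = 82.
ΔCS = ½(106 + 124)(80 − 71) = 1035; ΔPS = ½(106 + 124)(82 − 80) = 230.
Government spending = 11 × 124 = 1364.
Net change = 1035 + 230 − 1364 = -99. The loss equals the DWL triangle ½·11·18.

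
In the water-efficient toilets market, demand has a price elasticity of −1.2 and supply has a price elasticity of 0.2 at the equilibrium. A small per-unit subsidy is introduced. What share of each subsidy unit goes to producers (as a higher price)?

For a small subsidy around the equilibrium, the benefit split depends on the relative slopes, which at a point are proportional to the elasticities.
Buyer share = εs/(εs + |εd|) = 0.2/(0.2 + 1.2) = 1/7; seller share = |εd|/(εs + |εd|) = 6/7.
So producers capture 6/7 of the subsidy.

Producer share = 6/7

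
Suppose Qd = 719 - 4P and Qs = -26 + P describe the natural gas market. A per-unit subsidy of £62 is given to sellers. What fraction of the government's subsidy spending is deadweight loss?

DWL / government spending = 124/863

Pre-subsidy: 719 - 4P = -26 + P gives P* = 149, Q* = 123.
With the subsidy, sellers receive Ps = Pb + 62 for each unit, where Pb is the price buyers pay.
Supply in terms of Pb becomes Qs = -26 + 1(Pb + 62) = 36 + Pb. Setting this equal to demand: 719 - 4Pb = 36 + Pb, so Pb = 136.6.
Sellers receive Ps = 136.6 + 62 = 198.6; Q' = 719 − 4·136.6 = 172.6.
ΔCS = ½(123 + 172.6)(149 − 136.6) = 1832.72; ΔPS = ½(123 + 172.6)(198.6 − 149) = 7330.88.
Government spending = 62 × 172.6 = 10701.2.
DWL = ½ × 62 × (172.6 − 123) = 1537.6; fraction = 1537.6 / 10701.2 = 124/863.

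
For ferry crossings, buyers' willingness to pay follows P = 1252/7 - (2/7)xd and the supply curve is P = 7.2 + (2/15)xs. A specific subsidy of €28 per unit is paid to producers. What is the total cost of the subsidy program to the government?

Pre-subsidy: 1252/7 - (2/7)x = 7.2 + (2/15)x gives x* = 4506/11 and P* = 680/11.
With the subsidy, sellers receive Ps = Pb + 28 for each unit, where Pb is the price buyers pay.
On the curves, Pb = 1252/7 - (2/7)x and Ps = 7.2 + (2/15)x; the wedge Ps − Pb = 28 gives 7.2 + (2/15)x − (1252/7 - (2/7)x) = 28, so x' = 5241/11.
Then Pb = 1252/7 − (2/7)·(5241/11) = 470/11 and Ps = 7.2 + (2/15)·(5241/11) = 778/11.
Government outlay = subsidy × quantity = 28 × 5241/11 = 146748/11.

Government cost = 146748/11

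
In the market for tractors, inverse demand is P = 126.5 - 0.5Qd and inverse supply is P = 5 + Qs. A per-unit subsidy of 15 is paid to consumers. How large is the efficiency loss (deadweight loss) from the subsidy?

Deadweight loss = 75

Pre-subsidy: 126.5 - 0.5Q = 5 + Q gives Q* = 81 and P* = 86.
With the rebate, buyers effectively pay Pb = Ps − 15, where Ps is the price sellers receive.
On the curves, Pb = 126.5 - 0.5Q and Ps = 5 + Q; the wedge Ps − Pb = 15 gives 5 + Q − (126.5 - 0.5Q) = 15, so Q' = 91.
Then Pb = 126.5 − 0.5·91 = 81 and Ps = 5 + 1·91 = 96.
The subsidy expands output by 91 − 81 = 10 past the efficient level; on those units the gap between marginal cost and willingness to pay runs from 0 up to 15.
DWL = ½ × 15 × 10 = 75.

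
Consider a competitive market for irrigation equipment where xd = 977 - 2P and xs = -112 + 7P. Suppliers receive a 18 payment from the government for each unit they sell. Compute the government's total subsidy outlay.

Government cost = 13734

Pre-subsidy: 977 - 2P = -112 + 7P gives P* = 121, x* = 735.
With the subsidy, sellers receive Ps = Pb + 18 for each unit, where Pb is the price buyers pay.
Supply in terms of Pb becomes xs = -112 + 7(Pb + 18) = 14 + 7Pb. Setting this equal to demand: 977 - 2Pb = 14 + 7Pb, so Pb = 107.
Sellers receive Ps = 107 + 18 = 125; x' = 977 − 2·107 = 763.
Government outlay = subsidy × quantity = 18 × 763 = 13734.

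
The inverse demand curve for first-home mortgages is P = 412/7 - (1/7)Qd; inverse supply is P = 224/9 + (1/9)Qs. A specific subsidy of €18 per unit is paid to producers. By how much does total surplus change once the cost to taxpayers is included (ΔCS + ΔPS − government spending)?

Net change in total surplus = -€637.875

Pre-subsidy: 412/7 - (1/7)Q = 224/9 + (1/9)Q gives Q* = 133.75 and P* = 39.75.
With the subsidy, sellers receive Ps = Pb + 18 for each unit, where Pb is the price buyers pay.
On the curves, Pb = 412/7 - (1/7)Q and Ps = 224/9 + (1/9)Q; the wedge Ps − Pb = 18 gives 224/9 + (1/9)Q − (412/7 - (1/7)Q) = 18, so Q' = 204.625.
Then Pb = 412/7 − (1/7)·204.625 = 29.625 and Ps = 224/9 + (1/9)·204.625 = 47.625.
ΔCS = ½(133.75 + 204.625)(39.75 − 29.625) = 1713.0234375; ΔPS = ½(133.75 + 204.625)(47.625 − 39.75) = 1332.3515625.
Government spending = 18 × 204.625 = 3683.25.
Net change = 1713.0234375 + 1332.3515625 − 3683.25 = -637.875. The loss equals the DWL triangle ½·18·70.875.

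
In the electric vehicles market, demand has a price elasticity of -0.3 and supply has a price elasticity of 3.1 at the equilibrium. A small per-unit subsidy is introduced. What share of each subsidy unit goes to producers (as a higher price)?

For a small subsidy around the equilibrium, the benefit split depends on the relative slopes, which at a point are proportional to the elasticities.
Buyer share = εs/(εs + |εd|) = 3.1/(3.1 + 0.3) = 31/34; seller share = |εd|/(εs + |εd|) = 3/34.
So producers capture 3/34 of the subsidy.

Producer share = 3/34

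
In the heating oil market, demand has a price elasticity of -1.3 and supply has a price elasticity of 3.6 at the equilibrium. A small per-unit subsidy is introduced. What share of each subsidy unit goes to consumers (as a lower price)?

For a small subsidy around the equilibrium, the benefit split depends on the relative slopes, which at a point are proportional to the elasticities.
Buyer share = εs/(εs + |εd|) = 3.6/(3.6 + 1.3) = 36/49; seller share = |εd|/(εs + |εd|) = 13/49.

Consumer share = 36/49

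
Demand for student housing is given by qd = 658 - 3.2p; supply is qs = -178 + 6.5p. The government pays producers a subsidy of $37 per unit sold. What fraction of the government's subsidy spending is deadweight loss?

Pre-subsidy: 658 - 3.2p = -178 + 6.5p gives p* = 8360/97, q* = 37074/97.
With the subsidy, sellers receive ps = pb + 37 for each unit, where pb is the price buyers pay.
Supply in terms of pb becomes qs = -178 + 6.5(pb + 37) = 62.5 + 6.5pb. Setting this equal to demand: 658 - 3.2pb = 62.5 + 6.5pb, so pb = 5955/97.
Sellers receive ps = 5955/97 + 37 = 9544/97; q' = 658 − 3.2·(5955/97) = 44770/97.
ΔCS = ½(37074/97 + 44770/97)(8360/97 − 5955/97) = 98417410/9409; ΔPS = ½(37074/97 + 44770/97)(9544/97 − 8360/97) = 48451648/9409.
Government spending = 37 × 44770/97 = 1656490/97.
DWL = ½ × 37 × (44770/97 − 37074/97) = 142376/97; fraction = (142376/97) / (1656490/97) = 52/605.

DWL / government spending = 52/605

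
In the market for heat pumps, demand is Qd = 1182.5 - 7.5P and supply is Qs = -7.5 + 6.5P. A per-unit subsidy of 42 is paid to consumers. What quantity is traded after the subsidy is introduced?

Pre-subsidy: 1182.5 - 7.5P = -7.5 + 6.5P gives P* = 85, Q* = 545.
With the rebate, buyers effectively pay Pb = Ps − 42, where Ps is the price sellers receive.
Demand in terms of Ps becomes Qd = 1182.5 − 7.5(Ps − 42) = 1497.5 - 7.5Ps. Setting this equal to supply: 1497.5 - 7.5Ps = -7.5 + 6.5Ps, so Ps = 107.5.
Buyers pay Pb = 107.5 − 42 = 65.5; Q' = -7.5 + 6.5·107.5 = 691.25.

Q' = 691.25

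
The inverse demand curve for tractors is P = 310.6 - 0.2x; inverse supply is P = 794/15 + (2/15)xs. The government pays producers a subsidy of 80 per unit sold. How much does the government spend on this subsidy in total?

Pre-subsidy: 310.6 - 0.2x = 794/15 + (2/15)x gives x* = 773 and P* = 156.
With the subsidy, sellers receive Ps = Pb + 80 for each unit, where Pb is the price buyers pay.
On the curves, Pb = 310.6 - 0.2x and Ps = 794/15 + (2/15)x; the wedge Ps − Pb = 80 gives 794/15 + (2/15)x − (310.6 - 0.2x) = 80, so x' = 1013.
Then Pb = 310.6 − 0.2·1013 = 108 and Ps = 794/15 + (2/15)·1013 = 188.
Government outlay = subsidy × quantity = 80 × 1013 = 81040.

Government cost = 81040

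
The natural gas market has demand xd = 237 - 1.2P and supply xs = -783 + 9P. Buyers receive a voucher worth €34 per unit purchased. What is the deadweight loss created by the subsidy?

Pre-subsidy: 237 - 1.2P = -783 + 9P gives P* = 100, x* = 117.
With the rebate, buyers effectively pay Pb = Ps − 34, where Ps is the price sellers receive.
Demand in terms of Ps becomes xd = 237 − 1.2(Ps − 34) = 277.8 - 1.2Ps. Setting this equal to supply: 277.8 - 1.2Ps = -783 + 9Ps, so Ps = 104.
Buyers pay Pb = 104 − 34 = 70; x' = -783 + 9·104 = 153.
The subsidy expands output by 153 − 117 = 36 past the efficient level; on those units the gap between marginal cost and willingness to pay runs from 0 up to 34.
DWL = ½ × 34 × 36 = 612.

Deadweight loss = €612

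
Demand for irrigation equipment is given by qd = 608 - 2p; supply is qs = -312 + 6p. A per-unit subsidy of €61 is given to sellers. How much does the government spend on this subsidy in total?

Government cost = €28639.5

Pre-subsidy: 608 - 2p = -312 + 6p gives p* = 115, q* = 378.
With the subsidy, sellers receive ps = pb + 61 for each unit, where pb is the price buyers pay.
Supply in terms of pb becomes qs = -312 + 6(pb + 61) = 54 + 6pb. Setting this equal to demand: 608 - 2pb = 54 + 6pb, so pb = 69.25.
Sellers receive ps = 69.25 + 61 = 130.25; q' = 608 − 2·69.25 = 469.5.
Government outlay = subsidy × quantity = 61 × 469.5 = 28639.5.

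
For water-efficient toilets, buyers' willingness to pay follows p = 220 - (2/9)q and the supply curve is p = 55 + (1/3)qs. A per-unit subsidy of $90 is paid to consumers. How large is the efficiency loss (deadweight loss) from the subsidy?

Pre-subsidy: 220 - (2/9)q = 55 + (1/3)q gives q* = 297 and p* = 154.
With the rebate, buyers effectively pay pb = ps − 90, where ps is the price sellers receive.
On the curves, pb = 220 - (2/9)q and ps = 55 + (1/3)q; the wedge ps − pb = 90 gives 55 + (1/3)q − (220 - (2/9)q) = 90, so q' = 459.
Then pb = 220 − (2/9)·459 = 118 and ps = 55 + (1/3)·459 = 208.
The subsidy expands output by 459 − 297 = 162 past the efficient level; on those units the gap between marginal cost and willingness to pay runs from 0 up to 90.
DWL = ½ × 90 × 162 = 7290.

Deadweight loss = $7290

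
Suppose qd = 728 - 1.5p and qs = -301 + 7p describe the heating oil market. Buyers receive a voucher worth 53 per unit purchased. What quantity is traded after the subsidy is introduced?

q' = 10402/17

Pre-subsidy: 728 - 1.5p = -301 + 7p gives p* = 2058/17, q* = 9289/17.
With the rebate, buyers effectively pay pb = ps − 53, where ps is the price sellers receive.
Demand in terms of ps becomes qd = 728 − 1.5(ps − 53) = 807.5 - 1.5ps. Setting this equal to supply: 807.5 - 1.5ps = -301 + 7ps, so ps = 2217/17.
Buyers pay pb = 2217/17 − 53 = 1316/17; q' = -301 + 7·(2217/17) = 10402/17.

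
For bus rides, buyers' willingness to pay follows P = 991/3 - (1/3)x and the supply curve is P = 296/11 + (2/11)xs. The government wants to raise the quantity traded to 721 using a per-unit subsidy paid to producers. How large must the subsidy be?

Required subsidy s = 68 per unit

At x = 721, from the demand curve buyers pay Pb = 991/3 − (1/3)·721 = 90; from the supply curve sellers need Ps = 296/11 + (2/11)·721 = 158.
The subsidy must fill the gap: s = Ps − Pb = 158 − 90 = 68.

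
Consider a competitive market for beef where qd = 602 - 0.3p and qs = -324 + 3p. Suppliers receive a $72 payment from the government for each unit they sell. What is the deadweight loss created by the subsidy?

Pre-subsidy: 602 - 0.3p = -324 + 3p gives p* = 9260/33, q* = 5696/11.
With the subsidy, sellers receive ps = pb + 72 for each unit, where pb is the price buyers pay.
Supply in terms of pb becomes qs = -324 + 3(pb + 72) = -108 + 3pb. Setting this equal to demand: 602 - 0.3pb = -108 + 3pb, so pb = 7100/33.
Sellers receive ps = 7100/33 + 72 = 9476/33; q' = 602 − 0.3·(7100/33) = 5912/11.
The subsidy expands output by 5912/11 − 5696/11 = 216/11 past the efficient level; on those units the gap between marginal cost and willingness to pay runs from 0 up to 72.
DWL = ½ × 72 × 216/11 = 7776/11.

Deadweight loss = 7776/11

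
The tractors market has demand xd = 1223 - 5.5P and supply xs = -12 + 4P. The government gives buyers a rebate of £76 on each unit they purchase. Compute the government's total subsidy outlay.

Pre-subsidy: 1223 - 5.5P = -12 + 4P gives P* = 130, x* = 508.
With the rebate, buyers effectively pay Pb = Ps − 76, where Ps is the price sellers receive.
Demand in terms of Ps becomes xd = 1223 − 5.5(Ps − 76) = 1641 - 5.5Ps. Setting this equal to supply: 1641 - 5.5Ps = -12 + 4Ps, so Ps = 174.
Buyers pay Pb = 174 − 76 = 98; x' = -12 + 4·174 = 684.
Government outlay = subsidy × quantity = 76 × 684 = 51984.

Government cost = £51984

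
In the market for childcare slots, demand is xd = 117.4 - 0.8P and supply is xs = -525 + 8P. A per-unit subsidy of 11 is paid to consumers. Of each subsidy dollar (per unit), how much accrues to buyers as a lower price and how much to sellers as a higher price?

Pre-subsidy: 117.4 - 0.8P = -525 + 8P gives P* = 73, x* = 59.
With the rebate, buyers effectively pay Pb = Ps − 11, where Ps is the price sellers receive.
Demand in terms of Ps becomes xd = 117.4 − 0.8(Ps − 11) = 126.2 - 0.8Ps. Setting this equal to supply: 126.2 - 0.8Ps = -525 + 8Ps, so Ps = 74.
Buyers pay Pb = 74 − 11 = 63; x' = -525 + 8·74 = 67.
Buyers' price falls by P* − Pb = 73 − 63 = 10; sellers' price rises by Ps − P* = 74 − 73 = 1.

Buyers gain 10 per unit; sellers gain 1 per unit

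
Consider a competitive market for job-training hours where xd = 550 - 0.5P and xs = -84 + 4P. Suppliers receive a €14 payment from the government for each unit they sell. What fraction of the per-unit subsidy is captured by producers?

Producer share = 1/9

Pre-subsidy: 550 - 0.5P = -84 + 4P gives P* = 1268/9, x* = 4316/9.
With the subsidy, sellers receive Ps = Pb + 14 for each unit, where Pb is the price buyers pay.
Supply in terms of Pb becomes xs = -84 + 4(Pb + 14) = -28 + 4Pb. Setting this equal to demand: 550 - 0.5Pb = -28 + 4Pb, so Pb = 1156/9.
Sellers receive Ps = 1156/9 + 14 = 1282/9; x' = 550 − 0.5·(1156/9) = 4372/9.
Buyers' price falls by P* − Pb = 1268/9 − 1156/9 = 112/9; sellers' price rises by Ps − P* = 1282/9 − 1268/9 = 14/9.
So producers capture (14/9)/14 = 1/9 of each unit of subsidy.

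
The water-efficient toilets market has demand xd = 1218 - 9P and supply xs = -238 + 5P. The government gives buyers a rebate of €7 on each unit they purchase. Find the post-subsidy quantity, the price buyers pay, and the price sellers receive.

Pre-subsidy: 1218 - 9P = -238 + 5P gives P* = 104, x* = 282.
With the rebate, buyers effectively pay Pb = Ps − 7, where Ps is the price sellers receive.
Demand in terms of Ps becomes xd = 1218 − 9(Ps − 7) = 1281 - 9Ps. Setting this equal to supply: 1281 - 9Ps = -238 + 5Ps, so Ps = 108.5.
Buyers pay Pb = 108.5 − 7 = 101.5; x' = -238 + 5·108.5 = 304.5.

x' = 304.5; buyers pay €101.5; sellers receive €108.5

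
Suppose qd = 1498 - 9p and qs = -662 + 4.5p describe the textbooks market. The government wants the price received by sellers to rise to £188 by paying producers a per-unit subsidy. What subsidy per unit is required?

Required subsidy s = £42 per unit

At a seller price of 188, quantity supplied is -662 + 4.5·188 = 184.
Buyers absorb 184 only when they pay pb with 1498 − 9·pb = 184, i.e. pb = 146.
s = ps − pb = 188 − 146 = 42.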